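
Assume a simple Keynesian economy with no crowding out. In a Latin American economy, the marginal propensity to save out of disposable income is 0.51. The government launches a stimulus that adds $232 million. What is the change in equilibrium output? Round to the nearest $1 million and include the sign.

MPC = 1 − MPS = 1 − 0.51 = 0.49.
Expenditure multiplier = 1/(1 − MPC) = 1/(1 − 0.49) = 1/0.51 ≈ 1.961.
ΔY = k × ΔG = (+$232 million) / 0.51 ≈ +$455 million.

+$455 million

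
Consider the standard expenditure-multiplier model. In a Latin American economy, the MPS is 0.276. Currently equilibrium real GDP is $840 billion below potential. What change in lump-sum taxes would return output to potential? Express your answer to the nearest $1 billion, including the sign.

MPC = 1 − MPS = 1 − 0.276 = 0.724.
Spending multiplier = 1/(1 − MPC) = 1/(1 − 0.724) = 1/0.276 ≈ 3.623.
Tax multiplier = −c·k = −0.724/0.276 ≈ −2.623. Need ΔY = +$840 billion, so ΔT = ΔY/(−c·k) = −(+$840 billion) × 0.276 / 0.724 ≈ −$320 billion.
The government should cut lump-sum taxes by $320 billion.

−$320 billion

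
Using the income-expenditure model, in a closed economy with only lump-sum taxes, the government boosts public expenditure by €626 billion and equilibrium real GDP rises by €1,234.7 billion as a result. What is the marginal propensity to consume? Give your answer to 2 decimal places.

0.49

Implied spending multiplier k = ΔY/ΔG = 1,234.7/626 ≈ 1.9724.
Since k = 1/(1 − MPC), MPC = 1 − 1/k = 1 − ΔG/ΔY = 1 − 626/1,234.7 ≈ 0.49.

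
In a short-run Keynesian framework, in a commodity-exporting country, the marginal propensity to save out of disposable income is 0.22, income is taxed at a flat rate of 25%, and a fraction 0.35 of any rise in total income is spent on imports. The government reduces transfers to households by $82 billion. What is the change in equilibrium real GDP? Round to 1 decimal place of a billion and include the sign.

MPC = 1 − MPS = 1 − 0.22 = 0.78.
The transfer change shifts disposable income by −$82 billion, so first-round consumption changes by c·ΔTR = 0.78 × (−$82 billion) = −$63.96 billion.
Expenditure multiplier = 1/(1 − c(1−t) + m) = 1/(1 − 0.78×0.75 + 0.35) = 1/0.765 ≈ 1.307.
The transfer multiplier is c × k ≈ 1.02, so ΔY = k × (c·ΔTR) = (−$63.96 billion) / 0.765 ≈ −$83.6 billion.

−$83.6 billion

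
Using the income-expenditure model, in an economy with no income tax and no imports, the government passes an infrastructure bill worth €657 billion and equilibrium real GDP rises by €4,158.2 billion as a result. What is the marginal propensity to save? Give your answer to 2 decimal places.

0.16

Implied spending multiplier k = ΔY/ΔG = 4,158.2/657 ≈ 6.3291.
Since k = 1/(1 − MPC), MPC = 1 − 1/k = 1 − ΔG/ΔY = 1 − 657/4,158.2 ≈ 0.84.
MPS = 1 − MPC = 0.16.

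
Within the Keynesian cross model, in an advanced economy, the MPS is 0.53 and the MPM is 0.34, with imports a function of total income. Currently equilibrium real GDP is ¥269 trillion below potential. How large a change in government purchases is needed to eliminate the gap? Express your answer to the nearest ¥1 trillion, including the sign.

MPC = 1 − MPS = 1 − 0.53 = 0.47.
Spending multiplier = 1/(1 − c + m) = 1/(1 − 0.47 + 0.34) = 1/0.87 ≈ 1.149.
Need ΔY = +¥269 trillion, so ΔG = ΔY/k = (+¥269 trillion) × 0.87 ≈ +¥234 trillion.
The government should increase government purchases by ¥234 trillion.

+¥234 trillion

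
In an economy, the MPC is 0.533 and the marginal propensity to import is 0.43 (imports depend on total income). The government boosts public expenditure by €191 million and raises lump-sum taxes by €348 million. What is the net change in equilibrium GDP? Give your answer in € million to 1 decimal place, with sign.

+€6.1 million

Expenditure multiplier = 1/(1 − c + m) = 1/(1 − 0.533 + 0.43) = 1/0.897 ≈ 1.115.
ΔG contributes k·ΔG = (+€191 million) / 0.897 ≈ +€212.9 million.
ΔT of +€348 million changes first-round spending by −c·ΔT = −€185.484 million, contributing k·(−c·ΔT) = (−€185.484 million) / 0.897 ≈ −€206.8 million.
Net ΔY = k(ΔG − c·ΔT) = (+€5.516 million) / 0.897 ≈ +€6.1 million.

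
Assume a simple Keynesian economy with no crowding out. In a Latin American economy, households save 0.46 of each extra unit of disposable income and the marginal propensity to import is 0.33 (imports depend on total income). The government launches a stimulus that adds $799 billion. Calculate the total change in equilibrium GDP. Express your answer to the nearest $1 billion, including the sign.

+$1,011 billion

MPC = 1 − MPS = 1 − 0.46 = 0.54.
Government-spending multiplier = 1/(1 − c + m) = 1/(1 − 0.54 + 0.33) = 1/0.79 ≈ 1.266.
ΔY = k × ΔG = (+$799 billion) / 0.79 ≈ +$1,011 billion.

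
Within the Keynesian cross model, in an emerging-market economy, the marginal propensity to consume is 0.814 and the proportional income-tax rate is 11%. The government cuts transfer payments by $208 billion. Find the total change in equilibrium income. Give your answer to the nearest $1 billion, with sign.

The transfer change shifts disposable income by −$208 billion, so first-round consumption changes by c·ΔTR = 0.814 × (−$208 billion) = −$169.312 billion.
Expenditure multiplier = 1/(1 − c(1−t)) = 1/(1 − 0.814×0.89) = 1/0.27554 ≈ 3.629.
The transfer multiplier is c × k ≈ 2.954, so ΔY = k × (c·ΔTR) = (−$169.312 billion) / 0.27554 ≈ −$614 billion.

−$614 billion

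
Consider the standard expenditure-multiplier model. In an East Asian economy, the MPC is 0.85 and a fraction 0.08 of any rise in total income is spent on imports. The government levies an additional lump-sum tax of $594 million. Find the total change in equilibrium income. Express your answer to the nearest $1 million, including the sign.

−$2,195 million

A lump-sum tax change of +$594 million shifts disposable income by −$594 million; first-round consumption changes by −c × ΔT = −0.85 × (+$594 million) = −$504.9 million.
Expenditure multiplier = 1/(1 − c + m) = 1/(1 − 0.85 + 0.08) = 1/0.23 ≈ 4.348.
The tax multiplier is −c × k ≈ −3.696, so ΔY = k × (−c·ΔT) = (−$504.9 million) / 0.23 ≈ −$2,195 million.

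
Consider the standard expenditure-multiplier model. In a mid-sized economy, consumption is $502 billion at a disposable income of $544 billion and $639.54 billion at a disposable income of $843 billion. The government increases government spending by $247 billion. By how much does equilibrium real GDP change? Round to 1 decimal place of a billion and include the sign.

+$457.4 billion

MPC = ΔC/ΔYd = (639.54 − 502)/(843 − 544) = 137.54/299 = 0.46.
Expenditure multiplier = 1/(1 − MPC) = 1/(1 − 0.46) = 1/0.54 ≈ 1.852.
ΔY = k × ΔG = (+$247 billion) / 0.54 ≈ +$457.4 billion.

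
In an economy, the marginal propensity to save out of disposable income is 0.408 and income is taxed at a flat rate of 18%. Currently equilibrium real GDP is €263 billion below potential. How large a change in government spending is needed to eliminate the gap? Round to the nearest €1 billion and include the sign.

MPC = 1 − MPS = 1 − 0.408 = 0.592.
Spending multiplier = 1/(1 − c(1−t)) = 1/(1 − 0.592×0.82) = 1/0.51456 ≈ 1.943.
Need ΔY = +€263 billion, so ΔG = ΔY/k = (+€263 billion) × 0.51456 ≈ +€135 billion.
The government should increase government spending by €135 billion.

+€135 billion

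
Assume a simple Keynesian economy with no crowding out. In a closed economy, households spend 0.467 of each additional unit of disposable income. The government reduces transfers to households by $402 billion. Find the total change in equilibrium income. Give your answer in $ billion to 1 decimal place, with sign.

−$352.2 billion

The transfer change shifts disposable income by −$402 billion, so first-round consumption changes by c·ΔTR = 0.467 × (−$402 billion) = −$187.734 billion.
Expenditure multiplier = 1/(1 − MPC) = 1/(1 − 0.467) = 1/0.533 ≈ 1.876.
The transfer multiplier is c × k ≈ 0.876, so ΔY = k × (c·ΔTR) = (−$187.734 billion) / 0.533 ≈ −$352.2 billion.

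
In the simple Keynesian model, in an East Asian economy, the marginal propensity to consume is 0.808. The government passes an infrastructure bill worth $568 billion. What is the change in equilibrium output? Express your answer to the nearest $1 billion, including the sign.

+$2,958 billion

Government-spending multiplier = 1/(1 − MPC) = 1/(1 − 0.808) = 1/0.192 ≈ 5.208.
ΔY = k × ΔG = (+$568 billion) / 0.192 ≈ +$2,958 billion.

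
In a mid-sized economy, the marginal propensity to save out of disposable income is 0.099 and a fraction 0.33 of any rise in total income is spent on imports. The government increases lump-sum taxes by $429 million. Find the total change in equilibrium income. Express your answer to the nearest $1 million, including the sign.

MPC = 1 − MPS = 1 − 0.099 = 0.901.
A lump-sum tax change of +$429 million shifts disposable income by −$429 million; first-round consumption changes by −c × ΔT = −0.901 × (+$429 million) = −$386.529 million.
Expenditure multiplier = 1/(1 − c + m) = 1/(1 − 0.901 + 0.33) = 1/0.429 ≈ 2.331.
The tax multiplier is −c × k ≈ −2.1, so ΔY = k × (−c·ΔT) = (−$386.529 million) / 0.429 = −$901 million.

−$901 million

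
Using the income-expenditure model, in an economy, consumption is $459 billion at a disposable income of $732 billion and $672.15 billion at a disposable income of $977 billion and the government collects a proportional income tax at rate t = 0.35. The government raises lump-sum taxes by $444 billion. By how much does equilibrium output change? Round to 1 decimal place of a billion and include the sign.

MPC = ΔC/ΔYd = (672.15 − 459)/(977 − 732) = 213.15/245 = 0.87.
A lump-sum tax change of +$444 billion shifts disposable income by −$444 billion; first-round consumption changes by −c × ΔT = −0.87 × (+$444 billion) = −$386.28 billion.
Expenditure multiplier = 1/(1 − c(1−t)) = 1/(1 − 0.87×0.65) = 1/0.4345 ≈ 2.301.
The tax multiplier is −c × k ≈ −2.002, so ΔY = k × (−c·ΔT) = (−$386.28 billion) / 0.4345 ≈ −$889 billion.

−$889.0 billion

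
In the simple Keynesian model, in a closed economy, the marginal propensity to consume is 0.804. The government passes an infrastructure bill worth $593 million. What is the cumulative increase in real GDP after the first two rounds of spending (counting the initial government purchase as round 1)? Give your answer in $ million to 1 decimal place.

$1,069.8 million

Round 1 adds ΔG = $593 million; each later round is MPC = 0.804 times the previous.
After 2 rounds: 593 + 476.772 = ΔG·(1 − c^2)/(1 − c) = 593 × (1 − 0.646416)/0.196 ≈ $1,069.8 million.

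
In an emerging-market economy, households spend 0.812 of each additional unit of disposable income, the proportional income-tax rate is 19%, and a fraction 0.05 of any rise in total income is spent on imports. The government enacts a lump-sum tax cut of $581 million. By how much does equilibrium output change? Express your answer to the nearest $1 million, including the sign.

A lump-sum tax change of −$581 million shifts disposable income by +$581 million; first-round consumption changes by −c × ΔT = −0.812 × (−$581 million) = +$471.772 million.
Expenditure multiplier = 1/(1 − c(1−t) + m) = 1/(1 − 0.812×0.81 + 0.05) = 1/0.39228 ≈ 2.549.
The tax multiplier is −c × k ≈ −2.07, so ΔY = k × (−c·ΔT) = (+$471.772 million) / 0.39228 ≈ +$1,203 million.

+$1,203 million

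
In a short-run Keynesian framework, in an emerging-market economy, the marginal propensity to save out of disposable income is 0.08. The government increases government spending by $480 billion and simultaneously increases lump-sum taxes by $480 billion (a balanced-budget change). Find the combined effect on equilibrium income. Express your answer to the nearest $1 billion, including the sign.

+$480 billion

MPC = 1 − MPS = 1 − 0.08 = 0.92.
Expenditure multiplier = 1/(1 − MPC) = 1/(1 − 0.92) = 1/0.08 = 12.5.
ΔG contributes k·ΔG = (+$480 billion) / 0.08 = +$6,000 billion.
ΔT of +$480 billion changes first-round spending by −c·ΔT = −$441.6 billion, contributing k·(−c·ΔT) = (−$441.6 billion) / 0.08 = −$5,520 billion.
With ΔG = ΔT and no other leakages, the balanced-budget multiplier is 1, so ΔY = ΔG = +$480 billion.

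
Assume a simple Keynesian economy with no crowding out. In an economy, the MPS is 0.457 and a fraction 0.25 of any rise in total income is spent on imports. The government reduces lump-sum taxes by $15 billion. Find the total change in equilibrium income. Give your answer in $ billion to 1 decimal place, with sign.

+$11.5 billion

MPC = 1 − MPS = 1 − 0.457 = 0.543.
A lump-sum tax change of −$15 billion shifts disposable income by +$15 billion; first-round consumption changes by −c × ΔT = −0.543 × (−$15 billion) = +$8.145 billion.
Expenditure multiplier = 1/(1 − c + m) = 1/(1 − 0.543 + 0.25) = 1/0.707 ≈ 1.414.
The tax multiplier is −c × k ≈ −0.768, so ΔY = k × (−c·ΔT) = (+$8.145 billion) / 0.707 ≈ +$11.5 billion.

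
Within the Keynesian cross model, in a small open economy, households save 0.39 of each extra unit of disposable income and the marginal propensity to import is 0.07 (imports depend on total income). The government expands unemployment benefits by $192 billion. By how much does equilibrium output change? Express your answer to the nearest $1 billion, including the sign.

MPC = 1 − MPS = 1 − 0.39 = 0.61.
The transfer change shifts disposable income by +$192 billion, so first-round consumption changes by c·ΔTR = 0.61 × (+$192 billion) = +$117.12 billion.
Expenditure multiplier = 1/(1 − c + m) = 1/(1 − 0.61 + 0.07) = 1/0.46 ≈ 2.174.
The transfer multiplier is c × k ≈ 1.326, so ΔY = k × (c·ΔTR) = (+$117.12 billion) / 0.46 ≈ +$255 billion.

+$255 billion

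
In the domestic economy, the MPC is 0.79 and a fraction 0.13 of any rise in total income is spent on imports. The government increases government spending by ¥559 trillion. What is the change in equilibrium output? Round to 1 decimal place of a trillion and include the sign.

+¥1,644.1 trillion

Government-spending multiplier = 1/(1 − c + m) = 1/(1 − 0.79 + 0.13) = 1/0.34 ≈ 2.941.
ΔY = k × ΔG = (+¥559 trillion) / 0.34 ≈ +¥1,644.1 trillion.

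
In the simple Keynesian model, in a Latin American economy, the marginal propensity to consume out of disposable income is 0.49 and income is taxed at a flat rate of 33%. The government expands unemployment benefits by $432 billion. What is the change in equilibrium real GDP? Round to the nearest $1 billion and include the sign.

The transfer change shifts disposable income by +$432 billion, so first-round consumption changes by c·ΔTR = 0.49 × (+$432 billion) = +$211.68 billion.
Expenditure multiplier = 1/(1 − c(1−t)) = 1/(1 − 0.49×0.67) = 1/0.6717 ≈ 1.489.
The transfer multiplier is c × k ≈ 0.729, so ΔY = k × (c·ΔTR) = (+$211.68 billion) / 0.6717 ≈ +$315 billion.

+$315 billion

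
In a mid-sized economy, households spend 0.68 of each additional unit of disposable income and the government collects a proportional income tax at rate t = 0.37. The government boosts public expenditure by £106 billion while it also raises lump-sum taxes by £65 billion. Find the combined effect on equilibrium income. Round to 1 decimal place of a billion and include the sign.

+£108.1 billion

Expenditure multiplier = 1/(1 − c(1−t)) = 1/(1 − 0.68×0.63) = 1/0.5716 ≈ 1.749.
ΔG contributes k·ΔG = (+£106 billion) / 0.5716 ≈ +£185.4 billion.
ΔT of +£65 billion changes first-round spending by −c·ΔT = −£44.2 billion, contributing k·(−c·ΔT) = (−£44.2 billion) / 0.5716 ≈ −£77.3 billion.
Net ΔY = k(ΔG − c·ΔT) = (+£61.8 billion) / 0.5716 ≈ +£108.1 billion.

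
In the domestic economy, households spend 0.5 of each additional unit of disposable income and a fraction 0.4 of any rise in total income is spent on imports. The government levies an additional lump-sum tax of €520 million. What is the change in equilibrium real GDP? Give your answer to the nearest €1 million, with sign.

A lump-sum tax change of +€520 million shifts disposable income by −€520 million; first-round consumption changes by −c × ΔT = −0.5 × (+€520 million) = −€260 million.
Expenditure multiplier = 1/(1 − c + m) = 1/(1 − 0.5 + 0.4) = 1/0.9 ≈ 1.111.
The tax multiplier is −c × k ≈ −0.556, so ΔY = k × (−c·ΔT) = (−€260 million) / 0.9 ≈ −€289 million.

−€289 million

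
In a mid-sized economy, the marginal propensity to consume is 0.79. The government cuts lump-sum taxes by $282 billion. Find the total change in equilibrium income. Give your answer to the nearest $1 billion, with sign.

+$1,061 billion

A lump-sum tax change of −$282 billion shifts disposable income by +$282 billion; first-round consumption changes by −c × ΔT = −0.79 × (−$282 billion) = +$222.78 billion.
Expenditure multiplier = 1/(1 − MPC) = 1/(1 − 0.79) = 1/0.21 ≈ 4.762.
The tax multiplier is −c × k ≈ −3.762, so ΔY = k × (−c·ΔT) = (+$222.78 billion) / 0.21 ≈ +$1,061 billion.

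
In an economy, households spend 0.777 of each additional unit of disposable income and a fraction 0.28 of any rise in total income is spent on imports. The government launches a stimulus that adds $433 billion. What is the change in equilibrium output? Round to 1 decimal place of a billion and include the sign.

+$860.8 billion

Expenditure multiplier = 1/(1 − c + m) = 1/(1 − 0.777 + 0.28) = 1/0.503 ≈ 1.988.
ΔY = k × ΔG = (+$433 billion) / 0.503 ≈ +$860.8 billion.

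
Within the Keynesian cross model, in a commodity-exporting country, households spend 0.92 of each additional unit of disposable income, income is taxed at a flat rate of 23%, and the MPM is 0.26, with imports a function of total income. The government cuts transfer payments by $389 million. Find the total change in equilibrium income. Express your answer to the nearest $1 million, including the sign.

The transfer change shifts disposable income by −$389 million, so first-round consumption changes by c·ΔTR = 0.92 × (−$389 million) = −$357.88 million.
Expenditure multiplier = 1/(1 − c(1−t) + m) = 1/(1 − 0.92×0.77 + 0.26) = 1/0.5516 ≈ 1.813.
The transfer multiplier is c × k ≈ 1.668, so ΔY = k × (c·ΔTR) = (−$357.88 million) / 0.5516 ≈ −$649 million.

−$649 million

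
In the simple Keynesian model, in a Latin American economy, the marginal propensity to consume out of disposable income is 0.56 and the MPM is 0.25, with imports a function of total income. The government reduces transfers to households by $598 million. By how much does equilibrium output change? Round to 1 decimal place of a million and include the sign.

The transfer change shifts disposable income by −$598 million, so first-round consumption changes by c·ΔTR = 0.56 × (−$598 million) = −$334.88 million.
Expenditure multiplier = 1/(1 − c + m) = 1/(1 − 0.56 + 0.25) = 1/0.69 ≈ 1.449.
The transfer multiplier is c × k ≈ 0.812, so ΔY = k × (c·ΔTR) = (−$334.88 million) / 0.69 ≈ −$485.3 million.

−$485.3 million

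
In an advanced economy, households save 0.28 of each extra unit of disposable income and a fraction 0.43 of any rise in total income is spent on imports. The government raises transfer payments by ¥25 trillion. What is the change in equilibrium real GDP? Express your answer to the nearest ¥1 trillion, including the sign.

MPC = 1 − MPS = 1 − 0.28 = 0.72.
The transfer change shifts disposable income by +¥25 trillion, so first-round consumption changes by c·ΔTR = 0.72 × (+¥25 trillion) = +¥18 trillion.
Expenditure multiplier = 1/(1 − c + m) = 1/(1 − 0.72 + 0.43) = 1/0.71 ≈ 1.408.
The transfer multiplier is c × k ≈ 1.014, so ΔY = k × (c·ΔTR) = (+¥18 trillion) / 0.71 ≈ +¥25 trillion.

+¥25 trillion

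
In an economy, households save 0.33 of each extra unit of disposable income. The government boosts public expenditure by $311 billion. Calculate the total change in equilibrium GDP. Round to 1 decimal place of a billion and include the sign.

MPC = 1 − MPS = 1 − 0.33 = 0.67.
Government-spending multiplier = 1/(1 − MPC) = 1/(1 − 0.67) = 1/0.33 ≈ 3.03.
ΔY = k × ΔG = (+$311 billion) / 0.33 ≈ +$942.4 billion.

+$942.4 billion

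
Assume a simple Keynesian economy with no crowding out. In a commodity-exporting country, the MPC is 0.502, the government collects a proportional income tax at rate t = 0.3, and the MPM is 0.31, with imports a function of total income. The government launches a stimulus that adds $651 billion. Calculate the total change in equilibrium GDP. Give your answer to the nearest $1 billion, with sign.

Spending multiplier = 1/(1 − c(1−t) + m) = 1/(1 − 0.502×0.7 + 0.31) = 1/0.9586 ≈ 1.043.
ΔY = k × ΔG = (+$651 billion) / 0.9586 ≈ +$679 billion.

+$679 billion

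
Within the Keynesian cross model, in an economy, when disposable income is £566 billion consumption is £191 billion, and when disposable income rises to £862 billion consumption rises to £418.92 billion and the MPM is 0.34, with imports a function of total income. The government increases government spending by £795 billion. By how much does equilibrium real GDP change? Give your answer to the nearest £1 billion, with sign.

+£1,395 billion

MPC = ΔC/ΔYd = (418.92 − 191)/(862 − 566) = 227.92/296 = 0.77.
Expenditure multiplier = 1/(1 − c + m) = 1/(1 − 0.77 + 0.34) = 1/0.57 ≈ 1.754.
ΔY = k × ΔG = (+£795 billion) / 0.57 ≈ +£1,395 billion.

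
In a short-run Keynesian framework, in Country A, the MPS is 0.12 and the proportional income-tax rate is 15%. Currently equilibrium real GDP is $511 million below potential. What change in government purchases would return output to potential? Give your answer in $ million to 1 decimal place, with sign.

MPC = 1 − MPS = 1 − 0.12 = 0.88.
Spending multiplier = 1/(1 − c(1−t)) = 1/(1 − 0.88×0.85) = 1/0.252 ≈ 3.968.
Need ΔY = +$511 million, so ΔG = ΔY/k = (+$511 million) × 0.252 ≈ +$128.8 million.
The government should increase government purchases by $128.8 million.

+$128.8 million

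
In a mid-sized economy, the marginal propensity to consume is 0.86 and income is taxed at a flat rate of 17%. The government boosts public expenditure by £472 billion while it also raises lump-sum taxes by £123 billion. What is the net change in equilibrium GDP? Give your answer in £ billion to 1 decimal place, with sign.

+£1,279.6 billion

Expenditure multiplier = 1/(1 − c(1−t)) = 1/(1 − 0.86×0.83) = 1/0.2862 ≈ 3.494.
ΔG contributes k·ΔG = (+£472 billion) / 0.2862 ≈ +£1,649.2 billion.
ΔT of +£123 billion changes first-round spending by −c·ΔT = −£105.78 billion, contributing k·(−c·ΔT) = (−£105.78 billion) / 0.2862 ≈ −£369.6 billion.
Net ΔY = k(ΔG − c·ΔT) = (+£366.22 billion) / 0.2862 ≈ +£1,279.6 billion.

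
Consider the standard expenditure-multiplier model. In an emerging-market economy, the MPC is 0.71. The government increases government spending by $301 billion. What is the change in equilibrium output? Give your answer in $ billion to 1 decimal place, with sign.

+$1,037.9 billion

Government-spending multiplier = 1/(1 − MPC) = 1/(1 − 0.71) = 1/0.29 ≈ 3.448.
ΔY = k × ΔG = (+$301 billion) / 0.29 ≈ +$1,037.9 billion.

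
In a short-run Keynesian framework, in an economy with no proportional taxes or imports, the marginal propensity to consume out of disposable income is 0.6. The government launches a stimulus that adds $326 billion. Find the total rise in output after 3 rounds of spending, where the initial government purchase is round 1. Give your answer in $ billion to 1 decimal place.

$639.0 billion

Round 1 adds ΔG = $326 billion; each later round is MPC = 0.6 times the previous.
After 3 rounds: 326 + 195.6 + 117.36 = ΔG·(1 − c^3)/(1 − c) = 326 × (1 − 0.216)/0.4 ≈ $639 billion.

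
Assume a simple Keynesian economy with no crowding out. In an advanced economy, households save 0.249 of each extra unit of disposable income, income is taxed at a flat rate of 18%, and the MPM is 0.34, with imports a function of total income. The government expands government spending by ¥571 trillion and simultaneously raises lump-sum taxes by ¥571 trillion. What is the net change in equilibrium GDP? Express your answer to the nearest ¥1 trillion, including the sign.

MPC = 1 − MPS = 1 − 0.249 = 0.751.
Expenditure multiplier = 1/(1 − c(1−t) + m) = 1/(1 − 0.751×0.82 + 0.34) = 1/0.72418 ≈ 1.381.
ΔG contributes k·ΔG = (+¥571 trillion) / 0.72418 ≈ +¥788.5 trillion.
ΔT of +¥571 trillion changes first-round spending by −c·ΔT = −¥428.821 trillion, contributing k·(−c·ΔT) = (−¥428.821 trillion) / 0.72418 ≈ −¥592.1 trillion.
Net ΔY = k(ΔG − c·ΔT) = (+¥142.179 trillion) / 0.72418 ≈ +¥196 trillion.

+¥196 trillion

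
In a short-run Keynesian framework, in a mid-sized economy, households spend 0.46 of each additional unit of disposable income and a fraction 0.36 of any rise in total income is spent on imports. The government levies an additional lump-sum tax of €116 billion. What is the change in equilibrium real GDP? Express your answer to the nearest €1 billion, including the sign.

−€59 billion

A lump-sum tax change of +€116 billion shifts disposable income by −€116 billion; first-round consumption changes by −c × ΔT = −0.46 × (+€116 billion) = −€53.36 billion.
Expenditure multiplier = 1/(1 − c + m) = 1/(1 − 0.46 + 0.36) = 1/0.9 ≈ 1.111.
The tax multiplier is −c × k ≈ −0.511, so ΔY = k × (−c·ΔT) = (−€53.36 billion) / 0.9 ≈ −€59 billion.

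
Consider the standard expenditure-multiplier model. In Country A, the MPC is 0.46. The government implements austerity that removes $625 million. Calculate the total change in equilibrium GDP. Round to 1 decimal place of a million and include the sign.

−$1,157.4 million

Spending multiplier = 1/(1 − MPC) = 1/(1 − 0.46) = 1/0.54 ≈ 1.852.
ΔY = k × ΔG = (−$625 million) / 0.54 ≈ −$1,157.4 million.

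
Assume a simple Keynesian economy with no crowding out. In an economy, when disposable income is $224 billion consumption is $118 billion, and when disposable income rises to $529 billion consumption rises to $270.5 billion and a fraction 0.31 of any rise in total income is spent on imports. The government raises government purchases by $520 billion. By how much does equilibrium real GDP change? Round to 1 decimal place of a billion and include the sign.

+$642.0 billion

MPC = ΔC/ΔYd = (270.5 − 118)/(529 − 224) = 152.5/305 = 0.5.
Spending multiplier = 1/(1 − c + m) = 1/(1 − 0.5 + 0.31) = 1/0.81 ≈ 1.235.
ΔY = k × ΔG = (+$520 billion) / 0.81 ≈ +$642 billion.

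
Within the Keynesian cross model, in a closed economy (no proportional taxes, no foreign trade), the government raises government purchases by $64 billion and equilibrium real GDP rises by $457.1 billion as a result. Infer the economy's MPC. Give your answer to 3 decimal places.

0.860

Implied spending multiplier k = ΔY/ΔG = 457.1/64 ≈ 7.1422.
Since k = 1/(1 − MPC), MPC = 1 − 1/k = 1 − ΔG/ΔY = 1 − 64/457.1 ≈ 0.860.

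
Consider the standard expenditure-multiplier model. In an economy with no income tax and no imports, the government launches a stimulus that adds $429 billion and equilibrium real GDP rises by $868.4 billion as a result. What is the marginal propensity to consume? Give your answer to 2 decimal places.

Implied spending multiplier k = ΔY/ΔG = 868.4/429 ≈ 2.0242.
Since k = 1/(1 − MPC), MPC = 1 − 1/k = 1 − ΔG/ΔY = 1 − 429/868.4 ≈ 0.51.

0.51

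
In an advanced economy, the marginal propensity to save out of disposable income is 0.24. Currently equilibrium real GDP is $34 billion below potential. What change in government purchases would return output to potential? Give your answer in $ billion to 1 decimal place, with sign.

+$8.2 billion

MPC = 1 − MPS = 1 − 0.24 = 0.76.
Spending multiplier = 1/(1 − MPC) = 1/(1 − 0.76) = 1/0.24 ≈ 4.167.
Need ΔY = +$34 billion, so ΔG = ΔY/k = (+$34 billion) × 0.24 ≈ +$8.2 billion.
The government should increase government purchases by $8.2 billion.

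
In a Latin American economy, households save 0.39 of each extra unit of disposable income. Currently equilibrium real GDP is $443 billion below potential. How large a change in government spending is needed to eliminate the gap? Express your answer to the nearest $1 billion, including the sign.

MPC = 1 − MPS = 1 − 0.39 = 0.61.
Spending multiplier = 1/(1 − MPC) = 1/(1 − 0.61) = 1/0.39 ≈ 2.564.
Need ΔY = +$443 billion, so ΔG = ΔY/k = (+$443 billion) × 0.39 ≈ +$173 billion.
The government should increase government spending by $173 billion.

+$173 billion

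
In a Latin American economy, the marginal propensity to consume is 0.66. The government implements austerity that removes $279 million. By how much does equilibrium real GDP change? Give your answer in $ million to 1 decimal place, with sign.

−$820.6 million

Spending multiplier = 1/(1 − MPC) = 1/(1 − 0.66) = 1/0.34 ≈ 2.941.
ΔY = k × ΔG = (−$279 million) / 0.34 ≈ −$820.6 million.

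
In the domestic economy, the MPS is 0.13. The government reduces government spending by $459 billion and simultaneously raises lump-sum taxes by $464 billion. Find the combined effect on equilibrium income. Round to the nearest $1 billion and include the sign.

−$6,636 billion

MPC = 1 − MPS = 1 − 0.13 = 0.87.
Expenditure multiplier = 1/(1 − MPC) = 1/(1 − 0.87) = 1/0.13 ≈ 7.692.
ΔG contributes k·ΔG = (−$459 billion) / 0.13 ≈ −$3,530.8 billion.
ΔT of +$464 billion changes first-round spending by −c·ΔT = −$403.68 billion, contributing k·(−c·ΔT) = (−$403.68 billion) / 0.13 ≈ −$3,105.2 billion.
Net ΔY = k(ΔG − c·ΔT) = (−$862.68 billion) / 0.13 = −$6,636 billion.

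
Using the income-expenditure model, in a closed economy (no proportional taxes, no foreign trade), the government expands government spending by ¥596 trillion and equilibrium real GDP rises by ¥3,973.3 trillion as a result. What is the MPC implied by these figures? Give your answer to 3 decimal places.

Implied spending multiplier k = ΔY/ΔG = 3,973.3/596 ≈ 6.6666.
Since k = 1/(1 − MPC), MPC = 1 − 1/k = 1 − ΔG/ΔY = 1 − 596/3,973.3 ≈ 0.850.

0.850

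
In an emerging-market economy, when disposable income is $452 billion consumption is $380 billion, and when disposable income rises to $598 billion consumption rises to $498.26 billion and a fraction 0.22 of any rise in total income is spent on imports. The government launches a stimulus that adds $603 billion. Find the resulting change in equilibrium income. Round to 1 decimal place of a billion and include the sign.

+$1,470.7 billion

MPC = ΔC/ΔYd = (498.26 − 380)/(598 − 452) = 118.26/146 = 0.81.
Spending multiplier = 1/(1 − c + m) = 1/(1 − 0.81 + 0.22) = 1/0.41 ≈ 2.439.
ΔY = k × ΔG = (+$603 billion) / 0.41 ≈ +$1,470.7 billion.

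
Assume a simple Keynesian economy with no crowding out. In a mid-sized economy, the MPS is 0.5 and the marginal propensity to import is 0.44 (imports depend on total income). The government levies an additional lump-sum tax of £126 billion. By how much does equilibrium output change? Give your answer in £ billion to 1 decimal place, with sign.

MPC = 1 − MPS = 1 − 0.5 = 0.5.
A lump-sum tax change of +£126 billion shifts disposable income by −£126 billion; first-round consumption changes by −c × ΔT = −0.5 × (+£126 billion) = −£63 billion.
Expenditure multiplier = 1/(1 − c + m) = 1/(1 − 0.5 + 0.44) = 1/0.94 ≈ 1.064.
The tax multiplier is −c × k ≈ −0.532, so ΔY = k × (−c·ΔT) = (−£63 billion) / 0.94 ≈ −£67 billion.

−£67.0 billion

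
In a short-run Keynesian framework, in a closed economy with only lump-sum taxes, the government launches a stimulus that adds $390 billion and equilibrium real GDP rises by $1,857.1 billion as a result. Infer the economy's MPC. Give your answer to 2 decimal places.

0.79

Implied spending multiplier k = ΔY/ΔG = 1,857.1/390 ≈ 4.7618.
Since k = 1/(1 − MPC), MPC = 1 − 1/k = 1 − ΔG/ΔY = 1 − 390/1,857.1 ≈ 0.79.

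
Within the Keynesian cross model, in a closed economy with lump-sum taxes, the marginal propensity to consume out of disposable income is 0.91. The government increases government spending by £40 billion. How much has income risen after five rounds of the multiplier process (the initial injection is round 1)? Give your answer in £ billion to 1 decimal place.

£167.1 billion

Round 1 adds ΔG = £40 billion; each later round is MPC = 0.91 times the previous.
After 5 rounds: 40 + 36.4 + 33.124 + 30.14284 + 27.4299844 = ΔG·(1 − c^5)/(1 − c) = 40 × (1 − 0.6240321451)/0.09 ≈ £167.1 billion.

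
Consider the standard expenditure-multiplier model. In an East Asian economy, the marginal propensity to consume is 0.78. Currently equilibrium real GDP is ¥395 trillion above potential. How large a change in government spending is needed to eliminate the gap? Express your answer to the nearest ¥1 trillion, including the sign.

Spending multiplier = 1/(1 − MPC) = 1/(1 − 0.78) = 1/0.22 ≈ 4.545.
Need ΔY = −¥395 trillion, so ΔG = ΔY/k = (−¥395 trillion) × 0.22 ≈ −¥87 trillion.
The government should cut government spending by ¥87 trillion.

−¥87 trillion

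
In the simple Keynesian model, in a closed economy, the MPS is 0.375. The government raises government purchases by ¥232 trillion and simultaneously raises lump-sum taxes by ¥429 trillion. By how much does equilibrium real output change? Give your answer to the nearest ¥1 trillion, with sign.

MPC = 1 − MPS = 1 − 0.375 = 0.625.
Expenditure multiplier = 1/(1 − MPC) = 1/(1 − 0.625) = 1/0.375 ≈ 2.667.
ΔG contributes k·ΔG = (+¥232 trillion) / 0.375 ≈ +¥618.7 trillion.
ΔT of +¥429 trillion changes first-round spending by −c·ΔT = −¥268.125 trillion, contributing k·(−c·ΔT) = (−¥268.125 trillion) / 0.375 = −¥715 trillion.
Net ΔY = k(ΔG − c·ΔT) = (−¥36.125 trillion) / 0.375 ≈ −¥96 trillion.

−¥96 trillion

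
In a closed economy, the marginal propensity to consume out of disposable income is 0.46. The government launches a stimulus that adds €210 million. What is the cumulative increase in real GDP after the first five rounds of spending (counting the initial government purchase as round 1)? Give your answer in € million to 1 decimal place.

Round 1 adds ΔG = €210 million; each later round is MPC = 0.46 times the previous.
After 5 rounds: 210 + 96.6 + 44.436 + 20.44056 + 9.4026576 = ΔG·(1 − c^5)/(1 − c) = 210 × (1 − 0.0205962976)/0.54 ≈ €380.9 million.

€380.9 million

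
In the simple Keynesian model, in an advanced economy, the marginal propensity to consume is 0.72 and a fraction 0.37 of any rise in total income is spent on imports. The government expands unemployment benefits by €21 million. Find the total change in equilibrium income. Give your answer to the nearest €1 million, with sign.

The transfer change shifts disposable income by +€21 million, so first-round consumption changes by c·ΔTR = 0.72 × (+€21 million) = +€15.12 million.
Expenditure multiplier = 1/(1 − c + m) = 1/(1 − 0.72 + 0.37) = 1/0.65 ≈ 1.538.
The transfer multiplier is c × k ≈ 1.108, so ΔY = k × (c·ΔTR) = (+€15.12 million) / 0.65 ≈ +€23 million.

+€23 million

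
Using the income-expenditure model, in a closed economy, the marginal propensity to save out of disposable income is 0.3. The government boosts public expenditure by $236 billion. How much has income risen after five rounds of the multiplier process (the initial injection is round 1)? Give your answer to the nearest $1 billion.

$654 billion

MPC = 1 − MPS = 1 − 0.3 = 0.7.
Round 1 adds ΔG = $236 billion; each later round is MPC = 0.7 times the previous.
After 5 rounds: 236 + 165.2 + 115.64 + 80.948 + 56.6636 = ΔG·(1 − c^5)/(1 − c) = 236 × (1 − 0.16807)/0.3 ≈ $654 billion.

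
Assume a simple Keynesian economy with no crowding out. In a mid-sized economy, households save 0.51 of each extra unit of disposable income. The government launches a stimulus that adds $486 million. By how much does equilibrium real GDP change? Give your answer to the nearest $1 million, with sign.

+$953 million

MPC = 1 − MPS = 1 − 0.51 = 0.49.
Expenditure multiplier = 1/(1 − MPC) = 1/(1 − 0.49) = 1/0.51 ≈ 1.961.
ΔY = k × ΔG = (+$486 million) / 0.51 ≈ +$953 million.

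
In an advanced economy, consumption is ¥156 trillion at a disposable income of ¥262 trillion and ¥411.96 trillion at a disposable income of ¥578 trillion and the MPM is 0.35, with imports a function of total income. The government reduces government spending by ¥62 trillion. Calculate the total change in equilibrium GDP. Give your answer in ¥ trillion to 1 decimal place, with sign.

−¥114.8 trillion

MPC = ΔC/ΔYd = (411.96 − 156)/(578 − 262) = 255.96/316 = 0.81.
Government-spending multiplier = 1/(1 − c + m) = 1/(1 − 0.81 + 0.35) = 1/0.54 ≈ 1.852.
ΔY = k × ΔG = (−¥62 trillion) / 0.54 ≈ −¥114.8 trillion.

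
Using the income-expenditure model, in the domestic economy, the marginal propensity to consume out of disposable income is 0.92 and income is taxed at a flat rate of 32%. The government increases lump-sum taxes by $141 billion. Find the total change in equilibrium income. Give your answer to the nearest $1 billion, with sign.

−$346 billion

A lump-sum tax change of +$141 billion shifts disposable income by −$141 billion; first-round consumption changes by −c × ΔT = −0.92 × (+$141 billion) = −$129.72 billion.
Expenditure multiplier = 1/(1 − c(1−t)) = 1/(1 − 0.92×0.68) = 1/0.3744 ≈ 2.671.
The tax multiplier is −c × k ≈ −2.457, so ΔY = k × (−c·ΔT) = (−$129.72 billion) / 0.3744 ≈ −$346 billion.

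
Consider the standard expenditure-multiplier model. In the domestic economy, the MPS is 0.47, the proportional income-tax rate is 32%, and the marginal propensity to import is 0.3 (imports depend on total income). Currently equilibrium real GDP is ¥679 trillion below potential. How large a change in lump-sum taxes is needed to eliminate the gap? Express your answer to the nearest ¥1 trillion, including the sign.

−¥1,204 trillion

MPC = 1 − MPS = 1 − 0.47 = 0.53.
Spending multiplier = 1/(1 − c(1−t) + m) = 1/(1 − 0.53×0.68 + 0.3) = 1/0.9396 ≈ 1.064.
Tax multiplier = −c·k = −0.53/0.9396 ≈ −0.564. Need ΔY = +¥679 trillion, so ΔT = ΔY/(−c·k) = −(+¥679 trillion) × 0.9396 / 0.53 ≈ −¥1,204 trillion.
The government should cut lump-sum taxes by ¥1,204 trillion.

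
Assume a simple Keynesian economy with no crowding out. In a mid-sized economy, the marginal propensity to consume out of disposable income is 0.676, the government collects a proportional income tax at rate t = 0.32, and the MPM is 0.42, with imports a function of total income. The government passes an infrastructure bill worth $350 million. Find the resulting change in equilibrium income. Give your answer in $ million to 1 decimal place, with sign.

Expenditure multiplier = 1/(1 − c(1−t) + m) = 1/(1 − 0.676×0.68 + 0.42) = 1/0.96032 ≈ 1.041.
ΔY = k × ΔG = (+$350 million) / 0.96032 ≈ +$364.5 million.

+$364.5 million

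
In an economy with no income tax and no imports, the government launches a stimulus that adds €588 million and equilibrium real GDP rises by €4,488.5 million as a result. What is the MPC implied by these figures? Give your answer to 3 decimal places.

0.869

Implied spending multiplier k = ΔY/ΔG = 4,488.5/588 ≈ 7.6335.
Since k = 1/(1 − MPC), MPC = 1 − 1/k = 1 − ΔG/ΔY = 1 − 588/4,488.5 ≈ 0.869.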